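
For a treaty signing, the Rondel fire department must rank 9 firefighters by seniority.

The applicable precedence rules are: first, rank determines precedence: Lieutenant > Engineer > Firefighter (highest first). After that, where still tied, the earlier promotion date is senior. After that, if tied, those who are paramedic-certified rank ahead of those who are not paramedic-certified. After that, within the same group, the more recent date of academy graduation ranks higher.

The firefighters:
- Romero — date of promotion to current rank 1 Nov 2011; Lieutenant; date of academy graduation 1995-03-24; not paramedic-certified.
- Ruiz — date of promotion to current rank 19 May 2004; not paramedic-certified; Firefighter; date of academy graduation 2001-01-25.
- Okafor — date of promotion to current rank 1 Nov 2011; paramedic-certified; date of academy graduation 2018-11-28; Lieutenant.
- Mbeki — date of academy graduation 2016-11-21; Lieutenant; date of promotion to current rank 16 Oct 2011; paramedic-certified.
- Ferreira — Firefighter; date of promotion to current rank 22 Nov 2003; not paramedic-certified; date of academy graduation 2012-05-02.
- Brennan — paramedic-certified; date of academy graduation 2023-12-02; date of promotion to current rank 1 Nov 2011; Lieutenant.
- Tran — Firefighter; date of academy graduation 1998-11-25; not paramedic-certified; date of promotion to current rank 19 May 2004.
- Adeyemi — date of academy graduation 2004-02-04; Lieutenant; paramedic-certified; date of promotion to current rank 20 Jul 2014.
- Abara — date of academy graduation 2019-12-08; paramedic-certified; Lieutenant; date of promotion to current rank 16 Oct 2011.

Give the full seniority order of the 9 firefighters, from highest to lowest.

Abara, Mbeki, Brennan, Okafor, Romero, Adeyemi, Ferreira, Ruiz, Tran

By rank: Abara, Mbeki, Brennan, Okafor, Romero and Adeyemi (Lieutenant); then Ferreira, Ruiz and Tran (Firefighter).
Among Abara, Mbeki, Brennan, Okafor, Romero and Adeyemi, by date of promotion to current rank (earlier first): Abara and Mbeki (16 Oct 2011) before Brennan, Okafor and Romero (1 Nov 2011) before Adeyemi (20 Jul 2014).
Abara and Mbeki are each paramedic-certified, so the next rule applies.
Among Abara and Mbeki, by date of academy graduation (later first): Abara (2019-12-08) before Mbeki (2016-11-21).
Among Brennan, Okafor and Romero, paramedic-certified before not paramedic-certified: Brennan and Okafor (paramedic-certified) before Romero (not paramedic-certified).
Among Brennan and Okafor, by date of academy graduation (later first): Brennan (2023-12-02) before Okafor (2018-11-28).
Among Ferreira, Ruiz and Tran, by date of promotion to current rank (earlier first): Ferreira (22 Nov 2003) before Ruiz and Tran (19 May 2004).
Ruiz and Tran are each not paramedic-certified, so the next rule applies.
Among Ruiz and Tran, by date of academy graduation (later first): Ruiz (2001-01-25) before Tran (1998-11-25).
Full order: Abara, Mbeki, Brennan, Okafor, Romero, Adeyemi, Ferreira, Ruiz, Tran.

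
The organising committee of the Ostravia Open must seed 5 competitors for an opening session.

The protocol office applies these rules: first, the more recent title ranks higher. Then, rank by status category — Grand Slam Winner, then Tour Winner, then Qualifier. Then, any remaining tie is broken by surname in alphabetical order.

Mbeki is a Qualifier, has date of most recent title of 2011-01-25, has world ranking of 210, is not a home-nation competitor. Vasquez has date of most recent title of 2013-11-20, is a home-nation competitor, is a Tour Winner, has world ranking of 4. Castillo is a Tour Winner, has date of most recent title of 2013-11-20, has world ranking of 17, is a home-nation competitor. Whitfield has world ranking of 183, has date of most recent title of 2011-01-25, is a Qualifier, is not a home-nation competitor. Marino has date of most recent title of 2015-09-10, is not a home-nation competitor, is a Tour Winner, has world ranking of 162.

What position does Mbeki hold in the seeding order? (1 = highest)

4

By date of most recent title (later first): Marino (2015-09-10); then Castillo and Vasquez (both 2013-11-20); then Mbeki and Whitfield (both 2011-01-25).
Castillo and Vasquez are each Tour Winner, so the next rule applies.
Among Castillo and Vasquez, alphabetically by surname: Castillo before Vasquez.
Mbeki and Whitfield are each Qualifier, so the next rule applies.
Among Mbeki and Whitfield, alphabetically by surname: Mbeki before Whitfield.
Order: Marino, Castillo, Vasquez, Mbeki, Whitfield. So position 4.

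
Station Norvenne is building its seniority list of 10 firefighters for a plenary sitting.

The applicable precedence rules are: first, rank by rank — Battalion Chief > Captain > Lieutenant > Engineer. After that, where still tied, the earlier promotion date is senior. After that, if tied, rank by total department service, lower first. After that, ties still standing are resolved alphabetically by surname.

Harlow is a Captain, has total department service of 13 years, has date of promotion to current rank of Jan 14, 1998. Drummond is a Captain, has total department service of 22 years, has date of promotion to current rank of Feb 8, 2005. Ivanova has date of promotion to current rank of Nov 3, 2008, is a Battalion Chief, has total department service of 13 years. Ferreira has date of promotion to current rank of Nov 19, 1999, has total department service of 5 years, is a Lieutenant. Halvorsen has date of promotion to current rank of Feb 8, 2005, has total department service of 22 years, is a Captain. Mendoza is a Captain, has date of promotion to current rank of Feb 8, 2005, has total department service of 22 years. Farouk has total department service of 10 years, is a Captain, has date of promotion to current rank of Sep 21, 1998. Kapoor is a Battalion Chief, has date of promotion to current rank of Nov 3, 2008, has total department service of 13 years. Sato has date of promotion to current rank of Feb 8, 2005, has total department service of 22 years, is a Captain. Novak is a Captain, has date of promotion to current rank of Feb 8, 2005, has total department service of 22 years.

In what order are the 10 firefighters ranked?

Ivanova, Kapoor, Harlow, Farouk, Drummond, Halvorsen, Mendoza, Novak, Sato, Ferreira

By rank: Ivanova and Kapoor (Battalion Chief); then Harlow, Farouk, Drummond, Halvorsen, Mendoza, Novak and Sato (Captain); then Ferreira (Lieutenant).
Ivanova and Kapoor both have date of promotion to current rank Nov 3, 2008, so the next rule applies.
Ivanova and Kapoor both have total department service 13 years, so the next rule applies.
Among Ivanova and Kapoor, alphabetically by surname: Ivanova before Kapoor.
Among Harlow, Farouk, Drummond, Halvorsen, Mendoza, Novak and Sato, by date of promotion to current rank (earlier first): Harlow (Jan 14, 1998) before Farouk (Sep 21, 1998) before Drummond, Halvorsen, Mendoza, Novak and Sato (Feb 8, 2005).
Drummond, Halvorsen, Mendoza, Novak and Sato all have total department service 22 years, so the next rule applies.
Among Drummond, Halvorsen, Mendoza, Novak and Sato, alphabetically by surname: Drummond before Halvorsen before Mendoza before Novak before Sato.
Full order: Ivanova, Kapoor, Harlow, Farouk, Drummond, Halvorsen, Mendoza, Novak, Sato, Ferreira.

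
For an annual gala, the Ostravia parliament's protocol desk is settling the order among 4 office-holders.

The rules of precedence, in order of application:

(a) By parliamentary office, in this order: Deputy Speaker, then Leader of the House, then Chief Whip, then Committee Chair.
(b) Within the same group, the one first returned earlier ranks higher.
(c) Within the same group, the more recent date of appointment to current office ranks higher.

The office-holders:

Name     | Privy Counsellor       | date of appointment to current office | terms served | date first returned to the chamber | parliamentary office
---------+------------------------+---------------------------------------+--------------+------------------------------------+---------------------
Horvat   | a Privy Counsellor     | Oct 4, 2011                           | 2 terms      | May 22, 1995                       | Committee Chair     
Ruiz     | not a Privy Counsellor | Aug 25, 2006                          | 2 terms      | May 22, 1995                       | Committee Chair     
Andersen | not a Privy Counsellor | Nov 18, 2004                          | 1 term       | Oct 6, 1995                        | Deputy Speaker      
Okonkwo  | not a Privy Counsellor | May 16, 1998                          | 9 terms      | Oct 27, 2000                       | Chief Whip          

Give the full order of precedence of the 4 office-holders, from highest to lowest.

By parliamentary office: Andersen (Deputy Speaker); then Okonkwo (Chief Whip); then Horvat and Ruiz (Committee Chair).
Horvat and Ruiz both have date first returned to the chamber May 22, 1995, so the next rule applies.
Among Horvat and Ruiz, by date of appointment to current office (later first): Horvat (Oct 4, 2011) before Ruiz (Aug 25, 2006).
Full order: Andersen, Okonkwo, Horvat, Ruiz.

Andersen, Okonkwo, Horvat, Ruiz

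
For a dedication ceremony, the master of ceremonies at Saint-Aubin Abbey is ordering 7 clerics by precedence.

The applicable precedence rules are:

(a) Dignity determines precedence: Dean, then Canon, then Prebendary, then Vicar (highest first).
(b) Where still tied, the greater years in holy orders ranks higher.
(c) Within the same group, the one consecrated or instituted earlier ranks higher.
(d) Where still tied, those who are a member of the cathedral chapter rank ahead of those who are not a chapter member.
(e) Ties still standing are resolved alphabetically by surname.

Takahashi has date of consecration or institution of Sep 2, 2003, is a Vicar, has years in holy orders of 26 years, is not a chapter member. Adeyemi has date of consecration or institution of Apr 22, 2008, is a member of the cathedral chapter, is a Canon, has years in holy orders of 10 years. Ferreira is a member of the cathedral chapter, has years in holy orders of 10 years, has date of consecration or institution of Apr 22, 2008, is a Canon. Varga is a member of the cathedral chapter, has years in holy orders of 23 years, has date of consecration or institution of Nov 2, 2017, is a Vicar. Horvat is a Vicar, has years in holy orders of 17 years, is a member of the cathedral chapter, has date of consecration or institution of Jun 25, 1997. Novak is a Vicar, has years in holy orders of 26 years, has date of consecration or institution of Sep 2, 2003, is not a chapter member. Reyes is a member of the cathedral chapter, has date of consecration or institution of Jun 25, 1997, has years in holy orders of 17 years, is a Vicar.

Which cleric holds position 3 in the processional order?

Novak

By dignity: Adeyemi and Ferreira (Canon); then Novak, Takahashi, Varga, Horvat and Reyes (Vicar).
Adeyemi and Ferreira both have years in holy orders 10 years, so the next rule applies.
Adeyemi and Ferreira both have date of consecration or institution Apr 22, 2008, so the next rule applies.
Adeyemi and Ferreira are each a member of the cathedral chapter, so the next rule applies.
Among Adeyemi and Ferreira, alphabetically by surname: Adeyemi before Ferreira.
Among Novak, Takahashi, Varga, Horvat and Reyes, by years in holy orders (higher first): Novak and Takahashi (26 years) before Varga (23 years) before Horvat and Reyes (17 years).
Novak and Takahashi both have date of consecration or institution Sep 2, 2003, so the next rule applies.
Novak and Takahashi are each not a chapter member, so the next rule applies.
Among Novak and Takahashi, alphabetically by surname: Novak before Takahashi.
Horvat and Reyes both have date of consecration or institution Jun 25, 1997, so the next rule applies.
Horvat and Reyes are each a member of the cathedral chapter, so the next rule applies.
Among Horvat and Reyes, alphabetically by surname: Horvat before Reyes.
Order: Adeyemi, Ferreira, Novak, Takahashi, Varga, Horvat, Reyes.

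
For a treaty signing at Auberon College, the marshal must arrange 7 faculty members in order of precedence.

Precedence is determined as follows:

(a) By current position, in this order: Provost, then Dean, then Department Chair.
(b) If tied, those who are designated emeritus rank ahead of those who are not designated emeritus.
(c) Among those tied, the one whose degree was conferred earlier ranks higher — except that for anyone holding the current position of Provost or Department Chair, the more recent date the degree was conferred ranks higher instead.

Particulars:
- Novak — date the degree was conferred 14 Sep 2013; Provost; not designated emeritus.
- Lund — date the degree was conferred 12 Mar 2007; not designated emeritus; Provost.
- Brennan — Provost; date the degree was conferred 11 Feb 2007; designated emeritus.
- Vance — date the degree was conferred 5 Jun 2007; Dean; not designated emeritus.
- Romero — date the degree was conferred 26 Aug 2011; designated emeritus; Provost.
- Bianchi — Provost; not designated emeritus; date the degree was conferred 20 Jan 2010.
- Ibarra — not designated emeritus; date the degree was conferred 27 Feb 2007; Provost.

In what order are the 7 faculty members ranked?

Romero, Brennan, Novak, Bianchi, Lund, Ibarra, Vance

By current position: Romero, Brennan, Novak, Bianchi, Lund and Ibarra (Provost); then Vance (Dean).
Among Romero, Brennan, Novak, Bianchi, Lund and Ibarra, designated emeritus before not designated emeritus: Romero and Brennan (designated emeritus) before Novak, Bianchi, Lund and Ibarra (not designated emeritus).
Among Romero and Brennan, by date the degree was conferred (later first) (reversed rule for this group): Romero (26 Aug 2011) before Brennan (11 Feb 2007).
Among Novak, Bianchi, Lund and Ibarra, by date the degree was conferred (later first) (reversed rule for this group): Novak (14 Sep 2013) before Bianchi (20 Jan 2010) before Lund (12 Mar 2007) before Ibarra (27 Feb 2007).
Full order: Romero, Brennan, Novak, Bianchi, Lund, Ibarra, Vance.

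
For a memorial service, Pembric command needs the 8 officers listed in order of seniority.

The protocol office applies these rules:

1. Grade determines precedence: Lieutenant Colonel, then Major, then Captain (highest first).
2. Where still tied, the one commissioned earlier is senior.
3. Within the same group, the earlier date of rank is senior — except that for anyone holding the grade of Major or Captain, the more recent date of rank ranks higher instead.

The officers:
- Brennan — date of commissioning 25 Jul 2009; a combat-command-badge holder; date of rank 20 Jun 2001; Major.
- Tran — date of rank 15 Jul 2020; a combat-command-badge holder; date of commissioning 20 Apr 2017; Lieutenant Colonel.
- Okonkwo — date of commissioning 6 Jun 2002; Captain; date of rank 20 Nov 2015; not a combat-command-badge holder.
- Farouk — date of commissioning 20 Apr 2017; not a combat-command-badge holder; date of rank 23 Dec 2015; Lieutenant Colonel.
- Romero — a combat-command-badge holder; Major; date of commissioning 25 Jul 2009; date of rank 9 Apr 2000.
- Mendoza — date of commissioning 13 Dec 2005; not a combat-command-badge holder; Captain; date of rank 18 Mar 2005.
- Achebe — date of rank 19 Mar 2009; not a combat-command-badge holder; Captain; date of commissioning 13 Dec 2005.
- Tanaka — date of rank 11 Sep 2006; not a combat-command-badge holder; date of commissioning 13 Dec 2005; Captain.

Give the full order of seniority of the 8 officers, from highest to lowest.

By grade: Farouk and Tran (Lieutenant Colonel); then Brennan and Romero (Major); then Okonkwo, Achebe, Tanaka and Mendoza (Captain).
Farouk and Tran both have date of commissioning 20 Apr 2017, so the next rule applies.
Among Farouk and Tran, by date of rank (earlier first): Farouk (23 Dec 2015) before Tran (15 Jul 2020).
Brennan and Romero both have date of commissioning 25 Jul 2009, so the next rule applies.
Among Brennan and Romero, by date of rank (later first) (reversed rule for this group): Brennan (20 Jun 2001) before Romero (9 Apr 2000).
Among Okonkwo, Achebe, Tanaka and Mendoza, by date of commissioning (earlier first): Okonkwo (6 Jun 2002) before Achebe, Tanaka and Mendoza (13 Dec 2005).
Among Achebe, Tanaka and Mendoza, by date of rank (later first) (reversed rule for this group): Achebe (19 Mar 2009) before Tanaka (11 Sep 2006) before Mendoza (18 Mar 2005).
Full order: Farouk, Tran, Brennan, Romero, Okonkwo, Achebe, Tanaka, Mendoza.

Farouk, Tran, Brennan, Romero, Okonkwo, Achebe, Tanaka, Mendoza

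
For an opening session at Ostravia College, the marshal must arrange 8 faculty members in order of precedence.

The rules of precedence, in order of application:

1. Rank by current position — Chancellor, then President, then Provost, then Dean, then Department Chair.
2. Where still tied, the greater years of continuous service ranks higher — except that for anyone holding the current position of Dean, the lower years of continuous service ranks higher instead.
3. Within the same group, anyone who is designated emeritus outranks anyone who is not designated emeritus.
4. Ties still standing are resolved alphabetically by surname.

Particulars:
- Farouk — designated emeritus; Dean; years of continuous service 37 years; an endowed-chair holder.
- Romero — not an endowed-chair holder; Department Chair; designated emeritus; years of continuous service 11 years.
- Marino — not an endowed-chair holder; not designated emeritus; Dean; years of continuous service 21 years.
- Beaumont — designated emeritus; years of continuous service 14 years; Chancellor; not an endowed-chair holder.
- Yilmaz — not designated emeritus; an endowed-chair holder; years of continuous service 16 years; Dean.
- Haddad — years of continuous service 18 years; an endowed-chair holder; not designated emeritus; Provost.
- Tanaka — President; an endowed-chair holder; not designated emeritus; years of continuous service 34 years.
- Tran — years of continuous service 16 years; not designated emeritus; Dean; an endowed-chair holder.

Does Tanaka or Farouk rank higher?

By current position: Beaumont (Chancellor); then Tanaka (President); then Haddad (Provost); then Tran, Yilmaz, Marino and Farouk (Dean); then Romero (Department Chair).
Among Tran, Yilmaz, Marino and Farouk, by years of continuous service (lower first) (reversed rule for this group): Tran and Yilmaz (16 years) before Marino (21 years) before Farouk (37 years).
Tran and Yilmaz are each not designated emeritus, so the next rule applies.
Among Tran and Yilmaz, alphabetically by surname: Tran before Yilmaz.
So Tanaka takes precedence.

Tanaka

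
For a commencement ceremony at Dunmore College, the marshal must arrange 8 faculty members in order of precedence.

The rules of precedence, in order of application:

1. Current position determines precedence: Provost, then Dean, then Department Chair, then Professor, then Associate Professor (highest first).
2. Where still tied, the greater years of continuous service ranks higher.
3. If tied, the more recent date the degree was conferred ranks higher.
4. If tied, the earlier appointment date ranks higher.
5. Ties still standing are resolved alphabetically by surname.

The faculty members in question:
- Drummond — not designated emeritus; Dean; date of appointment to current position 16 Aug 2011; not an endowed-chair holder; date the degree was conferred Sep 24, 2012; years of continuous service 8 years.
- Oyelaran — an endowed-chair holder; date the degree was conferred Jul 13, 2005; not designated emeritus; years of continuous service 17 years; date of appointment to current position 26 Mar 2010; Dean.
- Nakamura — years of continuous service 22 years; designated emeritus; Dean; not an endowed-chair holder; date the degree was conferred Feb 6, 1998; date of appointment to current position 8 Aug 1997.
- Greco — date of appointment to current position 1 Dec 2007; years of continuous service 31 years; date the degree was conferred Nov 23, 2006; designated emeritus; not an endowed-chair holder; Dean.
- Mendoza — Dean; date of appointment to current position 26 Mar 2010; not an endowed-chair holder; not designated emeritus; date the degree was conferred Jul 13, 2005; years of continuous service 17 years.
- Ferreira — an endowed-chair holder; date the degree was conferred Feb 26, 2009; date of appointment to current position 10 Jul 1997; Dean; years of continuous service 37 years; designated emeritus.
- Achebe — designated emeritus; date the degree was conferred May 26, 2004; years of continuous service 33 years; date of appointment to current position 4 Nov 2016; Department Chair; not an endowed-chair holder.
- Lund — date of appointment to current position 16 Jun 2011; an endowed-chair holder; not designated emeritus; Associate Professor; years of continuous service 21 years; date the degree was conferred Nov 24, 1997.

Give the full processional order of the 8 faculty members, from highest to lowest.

By current position: Ferreira, Greco, Nakamura, Mendoza, Oyelaran and Drummond (Dean); then Achebe (Department Chair); then Lund (Associate Professor).
Among Ferreira, Greco, Nakamura, Mendoza, Oyelaran and Drummond, by years of continuous service (higher first): Ferreira (37 years) before Greco (31 years) before Nakamura (22 years) before Mendoza and Oyelaran (17 years) before Drummond (8 years).
Mendoza and Oyelaran both have date the degree was conferred Jul 13, 2005, so the next rule applies.
Mendoza and Oyelaran both have date of appointment to current position 26 Mar 2010, so the next rule applies.
Among Mendoza and Oyelaran, alphabetically by surname: Mendoza before Oyelaran.
Full order: Ferreira, Greco, Nakamura, Mendoza, Oyelaran, Drummond, Achebe, Lund.

Ferreira, Greco, Nakamura, Mendoza, Oyelaran, Drummond, Achebe, Lund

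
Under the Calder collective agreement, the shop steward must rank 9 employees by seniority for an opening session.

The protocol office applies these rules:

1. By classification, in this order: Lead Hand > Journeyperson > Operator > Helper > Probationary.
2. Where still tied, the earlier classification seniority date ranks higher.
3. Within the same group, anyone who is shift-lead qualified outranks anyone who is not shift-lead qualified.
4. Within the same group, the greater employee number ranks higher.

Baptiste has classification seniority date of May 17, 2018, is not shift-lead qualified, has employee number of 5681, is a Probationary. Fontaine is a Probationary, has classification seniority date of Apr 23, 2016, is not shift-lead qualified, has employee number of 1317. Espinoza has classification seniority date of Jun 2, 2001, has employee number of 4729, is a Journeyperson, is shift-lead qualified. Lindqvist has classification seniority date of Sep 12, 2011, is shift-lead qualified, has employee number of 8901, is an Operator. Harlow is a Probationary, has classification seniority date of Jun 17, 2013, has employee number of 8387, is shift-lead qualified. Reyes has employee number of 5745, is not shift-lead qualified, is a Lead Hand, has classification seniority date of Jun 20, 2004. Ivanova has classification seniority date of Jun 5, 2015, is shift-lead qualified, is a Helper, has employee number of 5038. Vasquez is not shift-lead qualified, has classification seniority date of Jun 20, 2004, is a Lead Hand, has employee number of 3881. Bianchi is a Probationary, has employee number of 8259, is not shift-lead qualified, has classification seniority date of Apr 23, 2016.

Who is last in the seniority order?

By classification: Reyes and Vasquez (Lead Hand); then Espinoza (Journeyperson); then Lindqvist (Operator); then Ivanova (Helper); then Harlow, Bianchi, Fontaine and Baptiste (Probationary).
Reyes and Vasquez both have classification seniority date Jun 20, 2004, so the next rule applies.
Reyes and Vasquez are each not shift-lead qualified, so the next rule applies.
Among Reyes and Vasquez, by employee number (higher first): Reyes (5745) before Vasquez (3881).
Among Harlow, Bianchi, Fontaine and Baptiste, by classification seniority date (earlier first): Harlow (Jun 17, 2013) before Bianchi and Fontaine (Apr 23, 2016) before Baptiste (May 17, 2018).
Bianchi and Fontaine are each not shift-lead qualified, so the next rule applies.
Among Bianchi and Fontaine, by employee number (higher first): Bianchi (8259) before Fontaine (1317).
Order: Reyes, Vasquez, Espinoza, Lindqvist, Ivanova, Harlow, Bianchi, Fontaine, Baptiste.

Baptiste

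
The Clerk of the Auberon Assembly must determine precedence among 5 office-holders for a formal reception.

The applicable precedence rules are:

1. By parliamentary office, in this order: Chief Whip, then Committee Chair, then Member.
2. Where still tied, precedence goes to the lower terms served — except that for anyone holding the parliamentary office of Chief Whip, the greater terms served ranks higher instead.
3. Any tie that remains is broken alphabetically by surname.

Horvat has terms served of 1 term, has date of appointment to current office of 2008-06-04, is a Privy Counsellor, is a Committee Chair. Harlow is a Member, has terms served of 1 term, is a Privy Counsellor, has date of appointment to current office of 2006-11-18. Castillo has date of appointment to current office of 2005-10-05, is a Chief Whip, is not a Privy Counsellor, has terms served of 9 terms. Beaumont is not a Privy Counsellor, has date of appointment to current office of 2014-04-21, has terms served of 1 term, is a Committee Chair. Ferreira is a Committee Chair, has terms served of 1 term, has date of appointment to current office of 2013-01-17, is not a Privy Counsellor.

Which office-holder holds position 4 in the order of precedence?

By parliamentary office: Castillo (Chief Whip); then Beaumont, Ferreira and Horvat (Committee Chair); then Harlow (Member).
Beaumont, Ferreira and Horvat all have terms served 1 term, so the next rule applies.
Among Beaumont, Ferreira and Horvat, alphabetically by surname: Beaumont before Ferreira before Horvat.
Order: Castillo, Beaumont, Ferreira, Horvat, Harlow.

Horvat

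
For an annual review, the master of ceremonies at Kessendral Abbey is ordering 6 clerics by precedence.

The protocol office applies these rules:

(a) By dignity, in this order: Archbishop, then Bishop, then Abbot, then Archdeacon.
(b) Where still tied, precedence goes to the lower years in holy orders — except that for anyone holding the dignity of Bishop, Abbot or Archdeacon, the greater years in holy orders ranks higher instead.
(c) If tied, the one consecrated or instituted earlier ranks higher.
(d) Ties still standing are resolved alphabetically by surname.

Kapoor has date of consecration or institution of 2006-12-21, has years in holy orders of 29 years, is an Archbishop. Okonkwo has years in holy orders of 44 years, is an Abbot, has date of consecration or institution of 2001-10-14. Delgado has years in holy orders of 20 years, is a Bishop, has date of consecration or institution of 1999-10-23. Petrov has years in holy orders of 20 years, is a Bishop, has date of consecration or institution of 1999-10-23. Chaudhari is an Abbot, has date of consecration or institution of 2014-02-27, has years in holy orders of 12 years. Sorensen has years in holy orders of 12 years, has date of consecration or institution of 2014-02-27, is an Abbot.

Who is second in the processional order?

By dignity: Kapoor (Archbishop); then Delgado and Petrov (Bishop); then Okonkwo, Chaudhari and Sorensen (Abbot).
Delgado and Petrov both have years in holy orders 20 years, so the next rule applies.
Delgado and Petrov both have date of consecration or institution 1999-10-23, so the next rule applies.
Among Delgado and Petrov, alphabetically by surname: Delgado before Petrov.
Among Okonkwo, Chaudhari and Sorensen, by years in holy orders (higher first) (reversed rule for this group): Okonkwo (44 years) before Chaudhari and Sorensen (12 years).
Chaudhari and Sorensen both have date of consecration or institution 2014-02-27, so the next rule applies.
Among Chaudhari and Sorensen, alphabetically by surname: Chaudhari before Sorensen.
Order: Kapoor, Delgado, Petrov, Okonkwo, Chaudhari, Sorensen.

Delgado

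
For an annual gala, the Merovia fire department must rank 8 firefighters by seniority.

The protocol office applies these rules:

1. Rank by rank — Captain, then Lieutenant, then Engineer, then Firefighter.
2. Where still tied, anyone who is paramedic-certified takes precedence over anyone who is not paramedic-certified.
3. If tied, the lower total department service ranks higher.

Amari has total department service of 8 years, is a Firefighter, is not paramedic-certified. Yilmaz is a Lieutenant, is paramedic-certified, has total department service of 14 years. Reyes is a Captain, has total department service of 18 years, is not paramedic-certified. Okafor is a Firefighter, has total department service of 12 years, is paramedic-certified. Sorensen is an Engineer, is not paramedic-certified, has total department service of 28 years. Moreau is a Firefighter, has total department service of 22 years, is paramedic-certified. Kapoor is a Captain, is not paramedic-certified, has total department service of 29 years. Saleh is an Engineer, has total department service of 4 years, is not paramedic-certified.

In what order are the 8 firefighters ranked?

By rank: Reyes and Kapoor (Captain); then Yilmaz (Lieutenant); then Saleh and Sorensen (Engineer); then Okafor, Moreau and Amari (Firefighter).
Reyes and Kapoor are each not paramedic-certified, so the next rule applies.
Among Reyes and Kapoor, by total department service (lower first): Reyes (18 years) before Kapoor (29 years).
Saleh and Sorensen are each not paramedic-certified, so the next rule applies.
Among Saleh and Sorensen, by total department service (lower first): Saleh (4 years) before Sorensen (28 years).
Among Okafor, Moreau and Amari, paramedic-certified before not paramedic-certified: Okafor and Moreau (paramedic-certified) before Amari (not paramedic-certified).
Among Okafor and Moreau, by total department service (lower first): Okafor (12 years) before Moreau (22 years).
Full order: Reyes, Kapoor, Yilmaz, Saleh, Sorensen, Okafor, Moreau, Amari.

Reyes, Kapoor, Yilmaz, Saleh, Sorensen, Okafor, Moreau, Amari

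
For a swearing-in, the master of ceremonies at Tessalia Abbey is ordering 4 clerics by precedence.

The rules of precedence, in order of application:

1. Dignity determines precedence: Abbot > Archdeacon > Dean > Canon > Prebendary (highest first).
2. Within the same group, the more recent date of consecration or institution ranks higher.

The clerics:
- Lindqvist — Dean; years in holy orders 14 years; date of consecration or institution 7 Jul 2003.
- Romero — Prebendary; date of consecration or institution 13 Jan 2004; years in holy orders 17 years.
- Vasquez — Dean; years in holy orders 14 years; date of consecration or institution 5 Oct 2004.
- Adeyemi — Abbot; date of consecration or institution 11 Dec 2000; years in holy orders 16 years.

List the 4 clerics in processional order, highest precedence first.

Adeyemi, Vasquez, Lindqvist, Romero

By dignity: Adeyemi (Abbot); then Vasquez and Lindqvist (Dean); then Romero (Prebendary).
Among Vasquez and Lindqvist, by date of consecration or institution (later first): Vasquez (5 Oct 2004) before Lindqvist (7 Jul 2003).
Full order: Adeyemi, Vasquez, Lindqvist, Romero.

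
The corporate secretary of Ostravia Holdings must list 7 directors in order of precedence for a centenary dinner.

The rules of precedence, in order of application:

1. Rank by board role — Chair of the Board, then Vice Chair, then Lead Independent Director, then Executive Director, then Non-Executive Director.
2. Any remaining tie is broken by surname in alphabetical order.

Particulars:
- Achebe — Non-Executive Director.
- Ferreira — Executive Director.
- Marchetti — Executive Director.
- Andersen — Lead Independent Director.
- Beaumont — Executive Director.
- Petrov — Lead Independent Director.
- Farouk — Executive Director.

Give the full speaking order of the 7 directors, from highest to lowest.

Andersen, Petrov, Beaumont, Farouk, Ferreira, Marchetti, Achebe

By board role: Andersen and Petrov (Lead Independent Director); then Beaumont, Farouk, Ferreira and Marchetti (Executive Director); then Achebe (Non-Executive Director).
Among Andersen and Petrov, alphabetically by surname: Andersen before Petrov.
Among Beaumont, Farouk, Ferreira and Marchetti, alphabetically by surname: Beaumont before Farouk before Ferreira before Marchetti.
Full order: Andersen, Petrov, Beaumont, Farouk, Ferreira, Marchetti, Achebe.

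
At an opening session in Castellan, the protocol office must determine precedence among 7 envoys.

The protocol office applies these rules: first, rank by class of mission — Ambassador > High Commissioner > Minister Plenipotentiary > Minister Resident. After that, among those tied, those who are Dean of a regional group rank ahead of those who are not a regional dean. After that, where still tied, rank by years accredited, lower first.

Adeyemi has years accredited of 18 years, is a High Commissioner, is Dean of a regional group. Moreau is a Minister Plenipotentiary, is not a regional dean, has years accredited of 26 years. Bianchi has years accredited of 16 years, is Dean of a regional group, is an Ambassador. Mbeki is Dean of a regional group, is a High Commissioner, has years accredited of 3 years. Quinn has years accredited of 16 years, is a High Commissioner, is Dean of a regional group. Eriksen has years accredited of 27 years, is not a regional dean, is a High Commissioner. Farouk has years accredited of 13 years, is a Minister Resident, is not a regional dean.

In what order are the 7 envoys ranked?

Bianchi, Mbeki, Quinn, Adeyemi, Eriksen, Moreau, Farouk

By class of mission: Bianchi (Ambassador); then Mbeki, Quinn, Adeyemi and Eriksen (High Commissioner); then Moreau (Minister Plenipotentiary); then Farouk (Minister Resident).
Among Mbeki, Quinn, Adeyemi and Eriksen, Dean of a regional group before not a regional dean: Mbeki, Quinn and Adeyemi (Dean of a regional group) before Eriksen (not a regional dean).
Among Mbeki, Quinn and Adeyemi, by years accredited (lower first): Mbeki (3 years) before Quinn (16 years) before Adeyemi (18 years).
Full order: Bianchi, Mbeki, Quinn, Adeyemi, Eriksen, Moreau, Farouk.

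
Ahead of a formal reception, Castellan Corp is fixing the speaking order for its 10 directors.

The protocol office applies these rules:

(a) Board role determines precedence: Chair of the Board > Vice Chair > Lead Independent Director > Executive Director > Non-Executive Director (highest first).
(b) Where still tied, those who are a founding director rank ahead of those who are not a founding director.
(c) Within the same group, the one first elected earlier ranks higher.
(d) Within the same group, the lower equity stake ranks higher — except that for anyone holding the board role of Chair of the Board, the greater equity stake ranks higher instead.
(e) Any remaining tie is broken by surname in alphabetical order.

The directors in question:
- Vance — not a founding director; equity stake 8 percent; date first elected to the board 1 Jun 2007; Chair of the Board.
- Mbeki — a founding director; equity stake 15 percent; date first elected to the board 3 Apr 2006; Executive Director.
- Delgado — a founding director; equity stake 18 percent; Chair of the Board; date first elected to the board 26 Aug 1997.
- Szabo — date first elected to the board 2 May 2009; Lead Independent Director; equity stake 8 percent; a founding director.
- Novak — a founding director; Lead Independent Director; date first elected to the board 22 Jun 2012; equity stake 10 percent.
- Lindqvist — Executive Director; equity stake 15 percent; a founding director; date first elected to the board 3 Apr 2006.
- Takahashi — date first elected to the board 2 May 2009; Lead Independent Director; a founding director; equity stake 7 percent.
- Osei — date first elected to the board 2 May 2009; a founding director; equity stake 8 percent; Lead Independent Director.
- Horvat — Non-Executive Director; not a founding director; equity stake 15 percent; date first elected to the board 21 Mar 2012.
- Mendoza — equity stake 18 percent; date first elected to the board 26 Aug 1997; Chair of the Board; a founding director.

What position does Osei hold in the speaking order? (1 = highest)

5

By board role: Delgado, Mendoza and Vance (Chair of the Board); then Takahashi, Osei, Szabo and Novak (Lead Independent Director); then Lindqvist and Mbeki (Executive Director); then Horvat (Non-Executive Director).
Among Delgado, Mendoza and Vance, a founding director before not a founding director: Delgado and Mendoza (a founding director) before Vance (not a founding director).
Delgado and Mendoza both have date first elected to the board 26 Aug 1997, so the next rule applies.
Delgado and Mendoza both have equity stake 18 percent, so the next rule applies.
Among Delgado and Mendoza, alphabetically by surname: Delgado before Mendoza.
Takahashi, Osei, Szabo and Novak are each a founding director, so the next rule applies.
Among Takahashi, Osei, Szabo and Novak, by date first elected to the board (earlier first): Takahashi, Osei and Szabo (2 May 2009) before Novak (22 Jun 2012).
Among Takahashi, Osei and Szabo, by equity stake (lower first): Takahashi (7 percent) before Osei and Szabo (8 percent).
Among Osei and Szabo, alphabetically by surname: Osei before Szabo.
Lindqvist and Mbeki are each a founding director, so the next rule applies.
Lindqvist and Mbeki both have date first elected to the board 3 Apr 2006, so the next rule applies.
Lindqvist and Mbeki both have equity stake 15 percent, so the next rule applies.
Among Lindqvist and Mbeki, alphabetically by surname: Lindqvist before Mbeki.
Order: Delgado, Mendoza, Vance, Takahashi, Osei, Szabo, Novak, Lindqvist, Mbeki, Horvat. So position 5.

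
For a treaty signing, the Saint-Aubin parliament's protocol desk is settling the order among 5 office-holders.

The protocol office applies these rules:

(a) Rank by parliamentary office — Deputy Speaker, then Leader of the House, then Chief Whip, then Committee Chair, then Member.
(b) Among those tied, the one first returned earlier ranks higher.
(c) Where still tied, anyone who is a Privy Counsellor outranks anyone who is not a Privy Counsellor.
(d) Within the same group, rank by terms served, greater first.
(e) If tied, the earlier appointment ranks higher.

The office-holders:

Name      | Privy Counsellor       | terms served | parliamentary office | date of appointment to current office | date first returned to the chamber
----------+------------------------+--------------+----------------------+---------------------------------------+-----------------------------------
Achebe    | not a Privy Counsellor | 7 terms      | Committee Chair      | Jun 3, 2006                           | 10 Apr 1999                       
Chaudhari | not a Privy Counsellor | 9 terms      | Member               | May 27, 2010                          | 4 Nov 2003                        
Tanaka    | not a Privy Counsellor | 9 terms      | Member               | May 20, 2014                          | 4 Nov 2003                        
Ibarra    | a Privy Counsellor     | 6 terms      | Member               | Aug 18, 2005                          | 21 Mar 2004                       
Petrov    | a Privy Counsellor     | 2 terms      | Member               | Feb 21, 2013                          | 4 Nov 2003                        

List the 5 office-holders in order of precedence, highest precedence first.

By parliamentary office: Achebe (Committee Chair); then Petrov, Chaudhari, Tanaka and Ibarra (Member).
Among Petrov, Chaudhari, Tanaka and Ibarra, by date first returned to the chamber (earlier first): Petrov, Chaudhari and Tanaka (4 Nov 2003) before Ibarra (21 Mar 2004).
Among Petrov, Chaudhari and Tanaka, a Privy Counsellor before not a Privy Counsellor: Petrov (a Privy Counsellor) before Chaudhari and Tanaka (not a Privy Counsellor).
Chaudhari and Tanaka both have terms served 9 terms, so the next rule applies.
Among Chaudhari and Tanaka, by date of appointment to current office (earlier first): Chaudhari (May 27, 2010) before Tanaka (May 20, 2014).
Full order: Achebe, Petrov, Chaudhari, Tanaka, Ibarra.

Achebe, Petrov, Chaudhari, Tanaka, Ibarra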